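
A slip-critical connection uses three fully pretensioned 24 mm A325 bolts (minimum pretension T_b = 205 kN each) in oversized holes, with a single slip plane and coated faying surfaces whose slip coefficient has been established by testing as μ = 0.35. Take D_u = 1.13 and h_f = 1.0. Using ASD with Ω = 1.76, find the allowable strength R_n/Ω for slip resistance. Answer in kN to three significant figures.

138 kN

R_n = μ · D_u · h_f · T_b · n_s · n_b = 0.35 × 1.13 × 1.0 × 205 × 1 × 3 = 243.2 kN.
Allowable strength R_n/Ω = 243.2 / 1.76 = 138 kN.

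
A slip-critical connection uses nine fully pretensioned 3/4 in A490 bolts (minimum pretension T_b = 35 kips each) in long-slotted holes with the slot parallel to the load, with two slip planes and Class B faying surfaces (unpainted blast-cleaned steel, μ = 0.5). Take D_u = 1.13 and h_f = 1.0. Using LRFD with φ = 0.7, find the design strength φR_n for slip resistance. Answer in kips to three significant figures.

R_n = μ · D_u · h_f · T_b · n_s · n_b = 0.5 × 1.13 × 1.0 × 35 × 2 × 9 = 355.9 kips.
Design strength φR_n = 0.7 × 355.9 = 249 kips.

249 kips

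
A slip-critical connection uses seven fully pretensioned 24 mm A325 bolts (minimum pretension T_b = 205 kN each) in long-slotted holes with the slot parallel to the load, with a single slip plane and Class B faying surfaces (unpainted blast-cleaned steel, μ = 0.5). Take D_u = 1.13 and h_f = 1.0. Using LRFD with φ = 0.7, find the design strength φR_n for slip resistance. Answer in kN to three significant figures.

568 kN

R_n = μ · D_u · h_f · T_b · n_s · n_b = 0.5 × 1.13 × 1.0 × 205 × 1 × 7 = 810.8 kN.
Design strength φR_n = 0.7 × 810.8 = 568 kN.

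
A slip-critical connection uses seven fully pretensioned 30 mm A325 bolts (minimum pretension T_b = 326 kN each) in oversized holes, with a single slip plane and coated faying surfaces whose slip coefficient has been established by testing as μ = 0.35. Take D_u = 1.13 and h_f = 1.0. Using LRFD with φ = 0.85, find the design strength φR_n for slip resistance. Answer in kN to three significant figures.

767 kN

R_n = μ · D_u · h_f · T_b · n_s · n_b = 0.35 × 1.13 × 1.0 × 326 × 1 × 7 = 902.5 kN.
Design strength φR_n = 0.85 × 902.5 = 767 kN.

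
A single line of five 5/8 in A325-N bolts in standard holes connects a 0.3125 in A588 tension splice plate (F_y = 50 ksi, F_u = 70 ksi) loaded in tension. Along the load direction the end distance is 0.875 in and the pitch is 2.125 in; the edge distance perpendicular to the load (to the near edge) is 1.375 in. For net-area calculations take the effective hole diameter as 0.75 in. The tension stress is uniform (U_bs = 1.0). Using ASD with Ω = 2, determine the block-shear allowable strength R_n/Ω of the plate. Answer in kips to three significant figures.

Shear plane L_v = 0.875 + 4·2.125 = 9.375 in; A_gv = 9.375 × 0.3125 = 2.93 in².
A_nv = (9.375 − 4.5·0.75) × 0.3125 = 1.875 in².
A_nt = (1.375 − 0.5·0.75) × 0.3125 = 0.3125 in².
0.6 F_u A_nv = 78.75 kips; 0.6 F_y A_gv = 87.89 kips → shear rupture governs the shear term.
R_n = 78.75 + 1.0 × 70 × 0.3125 = 100.6 kips.
Allowable strength R_n/Ω = 100.6 / 2 = 50.3 kips.

50.3 kips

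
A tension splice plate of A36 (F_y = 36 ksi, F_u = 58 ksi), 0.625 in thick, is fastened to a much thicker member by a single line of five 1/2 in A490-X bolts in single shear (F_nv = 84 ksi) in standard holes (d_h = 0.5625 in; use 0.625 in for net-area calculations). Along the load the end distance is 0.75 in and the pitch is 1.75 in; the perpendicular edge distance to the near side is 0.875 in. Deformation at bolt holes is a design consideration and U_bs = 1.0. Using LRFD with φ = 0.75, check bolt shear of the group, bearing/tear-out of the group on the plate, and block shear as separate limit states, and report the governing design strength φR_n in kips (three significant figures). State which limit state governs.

61.9 kips (bolt shear governs)

Bolt shear: A_b = π·0.5²/4 = 0.1963 in²; R_n = 84 × 0.1963 × 5 × 1 = 82.47 kips → 0.75 × 82.47 = 61.9 kips.
Bearing: edge l_c = 0.4688, r_n = 20.39 kips; interior l_c = 1.188, r_n = 43.5 kips; R_n = 20.39 + 4·43.5 = 194.4 kips → 146 kips.
Block shear: A_gv = 4.844, A_nv = 3.086, A_nt = 0.3516 in²; R_n = min(0.6F_uA_nv, 0.6F_yA_gv) + U_bs·F_u·A_nt = 125 kips → 93.8 kips.
Bolt shear governs: 61.9 kips.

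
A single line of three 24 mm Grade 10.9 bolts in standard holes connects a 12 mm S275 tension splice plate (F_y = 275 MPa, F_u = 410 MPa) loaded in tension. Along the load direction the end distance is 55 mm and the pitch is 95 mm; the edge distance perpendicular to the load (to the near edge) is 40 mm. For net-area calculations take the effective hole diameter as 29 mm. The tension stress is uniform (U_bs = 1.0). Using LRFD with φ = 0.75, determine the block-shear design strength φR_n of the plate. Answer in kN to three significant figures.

Shear plane L_v = 55 + 2·95 = 245 mm; A_gv = 245 × 12 = 2940 mm².
A_nv = (245 − 2.5·29) × 12 = 2070 mm².
A_nt = (40 − 0.5·29) × 12 = 306 mm².
0.6 F_u A_nv = 509.2 kN; 0.6 F_y A_gv = 485.1 kN → shear yielding governs the shear term.
R_n = 485.1 + 1.0 × 410 × 306 / 1000 = 610.6 kN.
Design strength φR_n = 0.75 × 610.6 = 458 kN.

458 kN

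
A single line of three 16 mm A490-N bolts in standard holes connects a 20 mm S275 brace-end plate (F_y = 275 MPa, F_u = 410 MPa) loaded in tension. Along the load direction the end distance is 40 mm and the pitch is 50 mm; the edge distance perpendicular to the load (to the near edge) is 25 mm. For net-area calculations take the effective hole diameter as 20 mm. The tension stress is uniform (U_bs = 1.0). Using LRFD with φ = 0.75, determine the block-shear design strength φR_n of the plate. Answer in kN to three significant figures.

Shear plane L_v = 40 + 2·50 = 140 mm; A_gv = 140 × 20 = 2800 mm².
A_nv = (140 − 2.5·20) × 20 = 1800 mm².
A_nt = (25 − 0.5·20) × 20 = 300 mm².
0.6 F_u A_nv = 442.8 kN; 0.6 F_y A_gv = 462 kN → shear rupture governs the shear term.
R_n = 442.8 + 1.0 × 410 × 300 / 1000 = 565.8 kN.
Design strength φR_n = 0.75 × 565.8 = 424 kN.

424 kN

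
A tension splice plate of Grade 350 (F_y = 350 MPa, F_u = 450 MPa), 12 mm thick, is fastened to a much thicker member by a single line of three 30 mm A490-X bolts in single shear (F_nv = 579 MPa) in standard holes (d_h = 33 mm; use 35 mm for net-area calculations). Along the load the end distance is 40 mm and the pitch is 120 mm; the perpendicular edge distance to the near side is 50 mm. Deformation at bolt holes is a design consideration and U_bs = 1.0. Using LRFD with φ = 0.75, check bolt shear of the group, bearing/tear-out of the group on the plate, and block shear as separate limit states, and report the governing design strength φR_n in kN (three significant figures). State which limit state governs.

599 kN (block shear governs)

Bolt shear: A_b = π·30²/4 = 706.9 mm²; R_n = 579 × 706.9 × 3 × 1 / 1000 = 1228 kN → 0.75 × 1228 = 921 kN.
Bearing: edge l_c = 23.5, r_n = 152.3 kN; interior l_c = 87, r_n = 388.8 kN; R_n = 152.3 + 2·388.8 = 929.9 kN → 697 kN.
Block shear: A_gv = 3360, A_nv = 2310, A_nt = 390 mm²; R_n = min(0.6F_uA_nv, 0.6F_yA_gv) + U_bs·F_u·A_nt = 799.2 kN → 599 kN.
Block shear governs: 599 kN.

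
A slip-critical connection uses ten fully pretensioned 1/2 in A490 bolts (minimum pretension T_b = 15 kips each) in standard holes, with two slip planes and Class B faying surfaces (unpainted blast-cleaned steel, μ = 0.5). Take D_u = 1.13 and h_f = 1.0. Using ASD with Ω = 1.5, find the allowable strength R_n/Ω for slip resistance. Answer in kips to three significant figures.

113 kips

R_n = μ · D_u · h_f · T_b · n_s · n_b = 0.5 × 1.13 × 1.0 × 15 × 2 × 10 = 169.5 kips.
Allowable strength R_n/Ω = 169.5 / 1.5 = 113 kips.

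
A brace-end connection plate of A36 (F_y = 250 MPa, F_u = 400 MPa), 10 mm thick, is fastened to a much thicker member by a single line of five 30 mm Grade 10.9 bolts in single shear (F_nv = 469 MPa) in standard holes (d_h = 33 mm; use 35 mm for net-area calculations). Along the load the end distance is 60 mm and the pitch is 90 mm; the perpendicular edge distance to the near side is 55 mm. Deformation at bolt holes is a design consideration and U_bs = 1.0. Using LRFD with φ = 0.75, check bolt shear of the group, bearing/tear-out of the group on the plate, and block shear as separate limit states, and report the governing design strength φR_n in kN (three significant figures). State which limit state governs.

585 kN (block shear governs)

Bolt shear: A_b = π·30²/4 = 706.9 mm²; R_n = 469 × 706.9 × 5 × 1 / 1000 = 1658 kN → 0.75 × 1658 = 1240 kN.
Bearing: edge l_c = 43.5, r_n = 208.8 kN; interior l_c = 57, r_n = 273.6 kN; R_n = 208.8 + 4·273.6 = 1303 kN → 977 kN.
Block shear: A_gv = 4200, A_nv = 2625, A_nt = 375 mm²; R_n = min(0.6F_uA_nv, 0.6F_yA_gv) + U_bs·F_u·A_nt = 780 kN → 585 kN.
Block shear governs: 585 kN.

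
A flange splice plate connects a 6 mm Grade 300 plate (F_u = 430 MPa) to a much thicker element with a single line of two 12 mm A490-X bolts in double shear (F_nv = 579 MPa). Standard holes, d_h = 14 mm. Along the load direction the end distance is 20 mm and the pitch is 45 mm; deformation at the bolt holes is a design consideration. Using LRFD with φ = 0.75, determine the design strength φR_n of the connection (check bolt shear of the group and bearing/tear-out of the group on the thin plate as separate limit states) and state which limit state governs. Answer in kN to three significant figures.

Bolt shear: A_b = π·12²/4 = 113.1 mm²; R_n = 579 × 113.1 × 2 × 2 / 1000 = 261.9 kN → 0.75 × 261.9 = 196 kN.
Bearing (1.2 l_c t F_u ≤ 2.4 d t F_u): upper limit = 2.4·12·6·430 / 1000 = 74.3 kN.
  Edge l_c = 20 − 14/2 = 13 → r_n = 40.25 kN; interior l_c = 45 − 14 = 31 → r_n = 74.3 kN.
  R_n,bearing = 1·40.25 + 1·74.3 = 114.6 kN → 0.75 × 114.6 = 85.9 kN.
Bearing governs: 85.9 kN.

85.9 kN (bearing governs)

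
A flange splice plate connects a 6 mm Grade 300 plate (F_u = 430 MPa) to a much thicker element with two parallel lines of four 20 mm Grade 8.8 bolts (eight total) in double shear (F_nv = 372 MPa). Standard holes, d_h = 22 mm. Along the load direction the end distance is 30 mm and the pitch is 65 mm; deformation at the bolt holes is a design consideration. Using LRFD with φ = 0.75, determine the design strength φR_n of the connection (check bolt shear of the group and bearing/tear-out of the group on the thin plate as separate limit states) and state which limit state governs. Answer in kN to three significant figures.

646 kN (bearing governs)

Bolt shear: A_b = π·20²/4 = 314.2 mm²; R_n = 372 × 314.2 × 8 × 2 / 1000 = 1870 kN → 0.75 × 1870 = 1400 kN.
Bearing (1.2 l_c t F_u ≤ 2.4 d t F_u): upper limit = 2.4·20·6·430 / 1000 = 123.8 kN.
  Edge l_c = 30 − 22/2 = 19 → r_n = 58.82 kN; interior l_c = 65 − 22 = 43 → r_n = 123.8 kN.
  R_n,bearing = 2·58.82 + 6·123.8 = 860.7 kN → 0.75 × 860.7 = 646 kN.
Bearing governs: 646 kN.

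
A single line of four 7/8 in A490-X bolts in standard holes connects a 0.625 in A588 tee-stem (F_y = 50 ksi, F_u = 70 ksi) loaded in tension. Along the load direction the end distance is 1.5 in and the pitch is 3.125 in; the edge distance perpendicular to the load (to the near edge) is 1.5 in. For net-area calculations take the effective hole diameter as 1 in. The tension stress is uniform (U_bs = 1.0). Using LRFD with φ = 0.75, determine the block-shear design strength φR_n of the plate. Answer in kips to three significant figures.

178 kips

Shear plane L_v = 1.5 + 3·3.125 = 10.88 in; A_gv = 10.88 × 0.625 = 6.797 in².
A_nv = (10.88 − 3.5·1) × 0.625 = 4.609 in².
A_nt = (1.5 − 0.5·1) × 0.625 = 0.625 in².
0.6 F_u A_nv = 193.6 kips; 0.6 F_y A_gv = 203.9 kips → shear rupture governs the shear term.
R_n = 193.6 + 1.0 × 70 × 0.625 = 237.3 kips.
Design strength φR_n = 0.75 × 237.3 = 178 kips.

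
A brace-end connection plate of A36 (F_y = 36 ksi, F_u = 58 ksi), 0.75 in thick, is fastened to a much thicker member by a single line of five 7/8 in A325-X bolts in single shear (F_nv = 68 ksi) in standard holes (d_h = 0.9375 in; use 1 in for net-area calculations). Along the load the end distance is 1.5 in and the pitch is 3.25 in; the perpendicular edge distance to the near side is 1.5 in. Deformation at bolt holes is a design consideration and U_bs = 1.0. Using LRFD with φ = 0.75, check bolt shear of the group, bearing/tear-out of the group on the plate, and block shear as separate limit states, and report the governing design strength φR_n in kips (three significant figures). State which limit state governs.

153 kips (bolt shear governs)

Bolt shear: A_b = π·0.875²/4 = 0.6013 in²; R_n = 68 × 0.6013 × 5 × 1 = 204.4 kips → 0.75 × 204.4 = 153 kips.
Bearing: edge l_c = 1.031, r_n = 53.83 kips; interior l_c = 2.312, r_n = 91.35 kips; R_n = 53.83 + 4·91.35 = 419.2 kips → 314 kips.
Block shear: A_gv = 10.88, A_nv = 7.5, A_nt = 0.75 in²; R_n = min(0.6F_uA_nv, 0.6F_yA_gv) + U_bs·F_u·A_nt = 278.4 kips → 209 kips.
Bolt shear governs: 153 kips.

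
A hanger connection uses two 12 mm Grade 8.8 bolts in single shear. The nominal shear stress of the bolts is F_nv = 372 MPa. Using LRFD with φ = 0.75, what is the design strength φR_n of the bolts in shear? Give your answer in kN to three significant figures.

A_b = π × 12² / 4 = 113.1 mm².
R_n = F_nv · A_b · n · n_s = 372 × 113.1 × 2 × 1 / 1000 = 84.14 kN.
Design strength φR_n = 0.75 × 84.14 = 63.1 kN.

63.1 kN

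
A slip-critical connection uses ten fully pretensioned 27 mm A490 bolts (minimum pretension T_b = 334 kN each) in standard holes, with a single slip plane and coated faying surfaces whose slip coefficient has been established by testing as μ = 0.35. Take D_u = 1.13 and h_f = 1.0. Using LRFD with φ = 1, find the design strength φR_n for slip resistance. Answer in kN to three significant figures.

1320 kN

R_n = μ · D_u · h_f · T_b · n_s · n_b = 0.35 × 1.13 × 1.0 × 334 × 1 × 10 = 1321 kN.
Design strength φR_n = 1 × 1321 = 1320 kN.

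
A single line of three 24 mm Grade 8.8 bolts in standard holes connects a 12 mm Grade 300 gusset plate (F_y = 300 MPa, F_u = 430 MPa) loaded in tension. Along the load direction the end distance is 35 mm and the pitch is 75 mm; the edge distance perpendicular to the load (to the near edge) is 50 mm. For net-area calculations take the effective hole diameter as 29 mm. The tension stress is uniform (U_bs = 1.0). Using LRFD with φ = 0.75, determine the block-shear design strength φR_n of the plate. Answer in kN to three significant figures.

Shear plane L_v = 35 + 2·75 = 185 mm; A_gv = 185 × 12 = 2220 mm².
A_nv = (185 − 2.5·29) × 12 = 1350 mm².
A_nt = (50 − 0.5·29) × 12 = 426 mm².
0.6 F_u A_nv = 348.3 kN; 0.6 F_y A_gv = 399.6 kN → shear rupture governs the shear term.
R_n = 348.3 + 1.0 × 430 × 426 / 1000 = 531.5 kN.
Design strength φR_n = 0.75 × 531.5 = 399 kN.

399 kN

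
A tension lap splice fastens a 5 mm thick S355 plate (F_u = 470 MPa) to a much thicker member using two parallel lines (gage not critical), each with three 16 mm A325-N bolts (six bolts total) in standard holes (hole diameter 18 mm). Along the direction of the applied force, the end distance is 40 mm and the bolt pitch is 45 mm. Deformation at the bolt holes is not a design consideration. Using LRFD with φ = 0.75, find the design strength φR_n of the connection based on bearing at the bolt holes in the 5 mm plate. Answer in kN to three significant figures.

Per bolt r_n = 1.5 l_c t F_u ≤ 3.0 d t F_u; upper limit = 3.0 × 16 × 5 × 470 / 1000 = 112.8 kN.
Edge bolt: l_c = 40 − 18/2 = 31 mm → 1.5 × 31 × 5 × 470 / 1000 = 109.3 → r_n = 109.3 kN.
Interior bolts: l_c = 45 − 18 = 27 mm → 1.5 × 27 × 5 × 470 / 1000 = 95.17 → r_n = 95.17 kN.
R_n = 2 × 109.3 + 4 × 95.17 = 599.2 kN.
Design strength φR_n = 0.75 × 599.2 = 449 kN.

449 kN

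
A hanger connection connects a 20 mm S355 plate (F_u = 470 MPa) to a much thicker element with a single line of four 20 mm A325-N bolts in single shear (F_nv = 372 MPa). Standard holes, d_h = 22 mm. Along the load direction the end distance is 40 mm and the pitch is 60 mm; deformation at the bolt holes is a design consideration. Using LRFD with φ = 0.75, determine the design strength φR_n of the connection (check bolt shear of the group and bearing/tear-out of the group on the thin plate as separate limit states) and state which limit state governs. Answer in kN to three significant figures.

Bolt shear: A_b = π·20²/4 = 314.2 mm²; R_n = 372 × 314.2 × 4 × 1 / 1000 = 467.5 kN → 0.75 × 467.5 = 351 kN.
Bearing (1.2 l_c t F_u ≤ 2.4 d t F_u): upper limit = 2.4·20·20·470 / 1000 = 451.2 kN.
  Edge l_c = 40 − 22/2 = 29 → r_n = 327.1 kN; interior l_c = 60 − 22 = 38 → r_n = 428.6 kN.
  R_n,bearing = 1·327.1 + 3·428.6 = 1613 kN → 0.75 × 1613 = 1210 kN.
Bolt shear governs: 351 kN.

351 kN (bolt shear governs)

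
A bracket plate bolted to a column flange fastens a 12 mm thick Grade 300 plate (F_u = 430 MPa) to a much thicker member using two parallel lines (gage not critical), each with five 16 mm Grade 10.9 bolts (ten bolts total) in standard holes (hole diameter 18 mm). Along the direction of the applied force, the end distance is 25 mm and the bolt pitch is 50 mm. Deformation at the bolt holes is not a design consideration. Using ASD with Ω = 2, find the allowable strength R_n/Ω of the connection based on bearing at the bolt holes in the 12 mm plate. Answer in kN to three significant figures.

1110 kN

Per bolt r_n = 1.5 l_c t F_u ≤ 3.0 d t F_u; upper limit = 3.0 × 16 × 12 × 430 / 1000 = 247.7 kN.
Edge bolt: l_c = 25 − 18/2 = 16 mm → 1.5 × 16 × 12 × 430 / 1000 = 123.8 → r_n = 123.8 kN.
Interior bolts: l_c = 50 − 18 = 32 mm → 1.5 × 32 × 12 × 430 / 1000 = 247.7 → r_n = 247.7 kN.
R_n = 2 × 123.8 + 8 × 247.7 = 2229 kN.
Allowable strength R_n/Ω = 2229 / 2 = 1110 kN.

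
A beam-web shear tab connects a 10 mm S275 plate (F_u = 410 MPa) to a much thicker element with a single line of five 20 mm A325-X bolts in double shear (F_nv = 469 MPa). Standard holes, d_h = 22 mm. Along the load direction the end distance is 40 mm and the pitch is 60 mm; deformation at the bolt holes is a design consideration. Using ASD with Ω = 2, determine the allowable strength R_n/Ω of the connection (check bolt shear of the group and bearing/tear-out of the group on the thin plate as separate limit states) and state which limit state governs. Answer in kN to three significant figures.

Bolt shear: A_b = π·20²/4 = 314.2 mm²; R_n = 469 × 314.2 × 5 × 2 / 1000 = 1473 kN → 1473 / 2 = 737 kN.
Bearing (1.2 l_c t F_u ≤ 2.4 d t F_u): upper limit = 2.4·20·10·410 / 1000 = 196.8 kN.
  Edge l_c = 40 − 22/2 = 29 → r_n = 142.7 kN; interior l_c = 60 − 22 = 38 → r_n = 187 kN.
  R_n,bearing = 1·142.7 + 4·187 = 890.5 kN → 890.5 / 2 = 445 kN.
Bearing governs: 445 kN.

445 kN (bearing governs)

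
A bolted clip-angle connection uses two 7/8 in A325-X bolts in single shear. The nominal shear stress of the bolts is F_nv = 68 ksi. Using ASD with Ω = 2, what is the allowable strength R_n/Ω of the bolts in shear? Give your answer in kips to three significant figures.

A_b = π × 0.875² / 4 = 0.6013 in².
R_n = F_nv · A_b · n · n_s = 68 × 0.6013 × 2 × 1 = 81.78 kips.
Allowable strength R_n/Ω = 81.78 / 2 = 40.9 kips.

40.9 kips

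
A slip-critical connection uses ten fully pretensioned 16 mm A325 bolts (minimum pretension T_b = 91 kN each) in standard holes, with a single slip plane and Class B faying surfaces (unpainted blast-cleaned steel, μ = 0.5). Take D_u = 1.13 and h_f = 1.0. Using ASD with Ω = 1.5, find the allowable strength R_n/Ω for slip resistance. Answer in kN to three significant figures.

R_n = μ · D_u · h_f · T_b · n_s · n_b = 0.5 × 1.13 × 1.0 × 91 × 1 × 10 = 514.1 kN.
Allowable strength R_n/Ω = 514.1 / 1.5 = 343 kN.

343 kN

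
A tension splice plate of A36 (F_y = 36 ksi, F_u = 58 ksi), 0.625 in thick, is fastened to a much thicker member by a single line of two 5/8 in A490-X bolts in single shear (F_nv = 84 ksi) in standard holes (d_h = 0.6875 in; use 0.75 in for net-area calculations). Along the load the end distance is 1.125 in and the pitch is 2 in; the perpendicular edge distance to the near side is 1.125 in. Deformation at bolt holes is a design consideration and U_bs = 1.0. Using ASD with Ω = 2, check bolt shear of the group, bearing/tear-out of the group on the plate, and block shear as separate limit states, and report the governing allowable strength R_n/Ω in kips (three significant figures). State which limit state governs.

25.8 kips (bolt shear governs)

Bolt shear: A_b = π·0.625²/4 = 0.3068 in²; R_n = 84 × 0.3068 × 2 × 1 = 51.54 kips → 51.54 / 2 = 25.8 kips.
Bearing: edge l_c = 0.7812, r_n = 33.98 kips; interior l_c = 1.312, r_n = 54.38 kips; R_n = 33.98 + 1·54.38 = 88.36 kips → 44.2 kips.
Block shear: A_gv = 1.953, A_nv = 1.25, A_nt = 0.4688 in²; R_n = min(0.6F_uA_nv, 0.6F_yA_gv) + U_bs·F_u·A_nt = 69.38 kips → 34.7 kips.
Bolt shear governs: 25.8 kips.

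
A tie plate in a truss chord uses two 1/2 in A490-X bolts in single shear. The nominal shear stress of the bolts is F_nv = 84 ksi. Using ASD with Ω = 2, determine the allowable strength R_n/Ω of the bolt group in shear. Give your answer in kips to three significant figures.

16.5 kips

A_b = π × 0.5² / 4 = 0.1963 in².
R_n = F_nv · A_b · n · n_s = 84 × 0.1963 × 2 × 1 = 32.99 kips.
Allowable strength R_n/Ω = 32.99 / 2 = 16.5 kips.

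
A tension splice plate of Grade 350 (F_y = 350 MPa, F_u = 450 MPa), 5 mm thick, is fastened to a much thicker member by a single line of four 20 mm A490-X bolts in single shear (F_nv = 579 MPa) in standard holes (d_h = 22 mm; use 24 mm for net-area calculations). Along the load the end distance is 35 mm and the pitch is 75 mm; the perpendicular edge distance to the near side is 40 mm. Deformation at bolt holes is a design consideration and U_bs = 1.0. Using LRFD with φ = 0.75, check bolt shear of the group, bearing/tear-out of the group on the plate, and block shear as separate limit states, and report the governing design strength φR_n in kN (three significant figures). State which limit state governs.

Bolt shear: A_b = π·20²/4 = 314.2 mm²; R_n = 579 × 314.2 × 4 × 1 / 1000 = 727.6 kN → 0.75 × 727.6 = 546 kN.
Bearing: edge l_c = 24, r_n = 64.8 kN; interior l_c = 53, r_n = 108 kN; R_n = 64.8 + 3·108 = 388.8 kN → 292 kN.
Block shear: A_gv = 1300, A_nv = 880, A_nt = 140 mm²; R_n = min(0.6F_uA_nv, 0.6F_yA_gv) + U_bs·F_u·A_nt = 300.6 kN → 225 kN.
Block shear governs: 225 kN.

225 kN (block shear governs)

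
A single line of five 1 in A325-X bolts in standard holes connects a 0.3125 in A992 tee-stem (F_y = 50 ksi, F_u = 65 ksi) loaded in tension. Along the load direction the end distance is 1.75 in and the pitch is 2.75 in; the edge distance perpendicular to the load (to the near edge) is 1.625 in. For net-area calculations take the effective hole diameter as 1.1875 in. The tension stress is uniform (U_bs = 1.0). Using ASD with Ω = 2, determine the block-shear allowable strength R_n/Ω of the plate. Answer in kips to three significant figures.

Shear plane L_v = 1.75 + 4·2.75 = 12.75 in; A_gv = 12.75 × 0.3125 = 3.984 in².
A_nv = (12.75 − 4.5·1.1875) × 0.3125 = 2.314 in².
A_nt = (1.625 − 0.5·1.1875) × 0.3125 = 0.3223 in².
0.6 F_u A_nv = 90.26 kips; 0.6 F_y A_gv = 119.5 kips → shear rupture governs the shear term.
R_n = 90.26 + 1.0 × 65 × 0.3223 = 111.2 kips.
Allowable strength R_n/Ω = 111.2 / 2 = 55.6 kips.

55.6 kips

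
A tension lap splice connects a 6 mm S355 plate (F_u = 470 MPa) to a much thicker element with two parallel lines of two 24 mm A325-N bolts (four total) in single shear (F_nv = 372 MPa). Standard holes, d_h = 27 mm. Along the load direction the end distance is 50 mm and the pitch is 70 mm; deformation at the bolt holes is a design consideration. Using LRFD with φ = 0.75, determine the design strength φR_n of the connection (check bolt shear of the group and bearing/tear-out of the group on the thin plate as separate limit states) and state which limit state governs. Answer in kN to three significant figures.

Bolt shear: A_b = π·24²/4 = 452.4 mm²; R_n = 372 × 452.4 × 4 × 1 / 1000 = 673.2 kN → 0.75 × 673.2 = 505 kN.
Bearing (1.2 l_c t F_u ≤ 2.4 d t F_u): upper limit = 2.4·24·6·470 / 1000 = 162.4 kN.
  Edge l_c = 50 − 27/2 = 36.5 → r_n = 123.5 kN; interior l_c = 70 − 27 = 43 → r_n = 145.5 kN.
  R_n,bearing = 2·123.5 + 2·145.5 = 538.1 kN → 0.75 × 538.1 = 404 kN.
Bearing governs: 404 kN.

404 kN (bearing governs)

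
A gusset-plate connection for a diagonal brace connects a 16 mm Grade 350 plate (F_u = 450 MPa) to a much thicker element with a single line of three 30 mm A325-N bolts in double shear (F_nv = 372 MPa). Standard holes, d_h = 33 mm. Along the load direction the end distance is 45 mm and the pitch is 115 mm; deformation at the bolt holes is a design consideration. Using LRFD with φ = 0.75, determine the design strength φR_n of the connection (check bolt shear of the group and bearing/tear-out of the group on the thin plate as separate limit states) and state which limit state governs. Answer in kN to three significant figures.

962 kN (bearing governs)

Bolt shear: A_b = π·30²/4 = 706.9 mm²; R_n = 372 × 706.9 × 3 × 2 / 1000 = 1578 kN → 0.75 × 1578 = 1180 kN.
Bearing (1.2 l_c t F_u ≤ 2.4 d t F_u): upper limit = 2.4·30·16·450 / 1000 = 518.4 kN.
  Edge l_c = 45 − 33/2 = 28.5 → r_n = 246.2 kN; interior l_c = 115 − 33 = 82 → r_n = 518.4 kN.
  R_n,bearing = 1·246.2 + 2·518.4 = 1283 kN → 0.75 × 1283 = 962 kN.
Bearing governs: 962 kN.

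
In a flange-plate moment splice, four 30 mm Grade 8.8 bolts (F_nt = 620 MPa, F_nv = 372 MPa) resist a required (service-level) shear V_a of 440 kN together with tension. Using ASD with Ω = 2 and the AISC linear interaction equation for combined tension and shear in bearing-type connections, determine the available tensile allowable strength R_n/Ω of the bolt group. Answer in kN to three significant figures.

A_b = π·30²/4 = 706.9 mm²; f_rv = 440 × 1000 / (4 × 706.9) = 155.6 MPa.
F'_nt = 1.3 F_nt − (Ω F_nt / F_nv) f_rv = 1.3·620 − (2·620/372)·155.6 = 287.3 MPa, capped at F_nt → F'_nt = 287.3 MPa.
R_n = F'_nt · A_b · n = 287.3 × 706.9 × 4 / 1000 = 812.2 kN.
Allowable strength R_n/Ω = 812.2 / 2 = 406 kN.

406 kN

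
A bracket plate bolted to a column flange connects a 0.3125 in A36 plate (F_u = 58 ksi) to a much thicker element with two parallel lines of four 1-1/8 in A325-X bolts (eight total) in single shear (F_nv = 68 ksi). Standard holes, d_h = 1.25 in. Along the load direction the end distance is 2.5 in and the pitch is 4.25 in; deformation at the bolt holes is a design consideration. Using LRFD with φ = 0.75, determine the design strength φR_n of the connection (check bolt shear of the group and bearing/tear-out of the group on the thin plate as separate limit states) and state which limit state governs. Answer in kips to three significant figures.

Bolt shear: A_b = π·1.125²/4 = 0.994 in²; R_n = 68 × 0.994 × 8 × 1 = 540.7 kips → 0.75 × 540.7 = 406 kips.
Bearing (1.2 l_c t F_u ≤ 2.4 d t F_u): upper limit = 2.4·1.125·0.3125·58 = 48.94 kips.
  Edge l_c = 2.5 − 1.25/2 = 1.875 → r_n = 40.78 kips; interior l_c = 4.25 − 1.25 = 3 → r_n = 48.94 kips.
  R_n,bearing = 2·40.78 + 6·48.94 = 375.2 kips → 0.75 × 375.2 = 281 kips.
Bearing governs: 281 kips.

281 kips (bearing governs)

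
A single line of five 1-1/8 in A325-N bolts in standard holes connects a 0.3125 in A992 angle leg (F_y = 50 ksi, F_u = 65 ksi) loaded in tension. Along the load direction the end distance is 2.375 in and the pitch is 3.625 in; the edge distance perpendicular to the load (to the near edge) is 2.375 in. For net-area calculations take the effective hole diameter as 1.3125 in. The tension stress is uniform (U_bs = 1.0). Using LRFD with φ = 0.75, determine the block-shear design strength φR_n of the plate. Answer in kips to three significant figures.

Shear plane L_v = 2.375 + 4·3.625 = 16.88 in; A_gv = 16.88 × 0.3125 = 5.273 in².
A_nv = (16.88 − 4.5·1.3125) × 0.3125 = 3.428 in².
A_nt = (2.375 − 0.5·1.3125) × 0.3125 = 0.5371 in².
0.6 F_u A_nv = 133.7 kips; 0.6 F_y A_gv = 158.2 kips → shear rupture governs the shear term.
R_n = 133.7 + 1.0 × 65 × 0.5371 = 168.6 kips.
Design strength φR_n = 0.75 × 168.6 = 126 kips.

126 kips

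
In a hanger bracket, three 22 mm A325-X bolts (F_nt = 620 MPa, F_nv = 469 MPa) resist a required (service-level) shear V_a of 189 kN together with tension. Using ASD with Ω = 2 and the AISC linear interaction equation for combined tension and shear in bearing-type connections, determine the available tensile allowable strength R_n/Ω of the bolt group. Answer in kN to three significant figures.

A_b = π·22²/4 = 380.1 mm²; f_rv = 189 × 1000 / (3 × 380.1) = 165.7 MPa.
F'_nt = 1.3 F_nt − (Ω F_nt / F_nv) f_rv = 1.3·620 − (2·620/469)·165.7 = 367.8 MPa, capped at F_nt → F'_nt = 367.8 MPa.
R_n = F'_nt · A_b · n = 367.8 × 380.1 × 3 / 1000 = 419.5 kN.
Allowable strength R_n/Ω = 419.5 / 2 = 210 kN.

210 kN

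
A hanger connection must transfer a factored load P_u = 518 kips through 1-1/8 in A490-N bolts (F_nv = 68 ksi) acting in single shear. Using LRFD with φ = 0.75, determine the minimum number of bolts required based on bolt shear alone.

A_b = π·1.125²/4 = 0.994 in².
Per-bolt design strength φR_n = 0.75 × 68 × 0.994 × 1 = 50.69 kips.
n ≥ 518 / 50.69 = 10.22 → use 11 bolts.

11 bolts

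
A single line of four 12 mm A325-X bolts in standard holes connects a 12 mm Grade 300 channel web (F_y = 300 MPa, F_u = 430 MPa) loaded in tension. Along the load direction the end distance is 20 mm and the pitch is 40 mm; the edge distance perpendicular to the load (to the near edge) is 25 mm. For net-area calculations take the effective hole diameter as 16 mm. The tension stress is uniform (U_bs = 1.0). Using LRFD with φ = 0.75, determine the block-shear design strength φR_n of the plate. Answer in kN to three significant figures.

Shear plane L_v = 20 + 3·40 = 140 mm; A_gv = 140 × 12 = 1680 mm².
A_nv = (140 − 3.5·16) × 12 = 1008 mm².
A_nt = (25 − 0.5·16) × 12 = 204 mm².
0.6 F_u A_nv = 260.1 kN; 0.6 F_y A_gv = 302.4 kN → shear rupture governs the shear term.
R_n = 260.1 + 1.0 × 430 × 204 / 1000 = 347.8 kN.
Design strength φR_n = 0.75 × 347.8 = 261 kN.

261 kN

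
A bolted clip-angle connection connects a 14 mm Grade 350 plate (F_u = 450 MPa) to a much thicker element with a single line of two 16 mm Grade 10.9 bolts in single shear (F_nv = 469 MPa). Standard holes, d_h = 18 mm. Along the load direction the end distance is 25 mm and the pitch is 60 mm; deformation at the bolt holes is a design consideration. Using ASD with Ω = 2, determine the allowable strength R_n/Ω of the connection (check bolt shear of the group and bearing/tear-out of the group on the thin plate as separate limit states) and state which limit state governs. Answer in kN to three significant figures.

Bolt shear: A_b = π·16²/4 = 201.1 mm²; R_n = 469 × 201.1 × 2 × 1 / 1000 = 188.6 kN → 188.6 / 2 = 94.3 kN.
Bearing (1.2 l_c t F_u ≤ 2.4 d t F_u): upper limit = 2.4·16·14·450 / 1000 = 241.9 kN.
  Edge l_c = 25 − 18/2 = 16 → r_n = 121 kN; interior l_c = 60 − 18 = 42 → r_n = 241.9 kN.
  R_n,bearing = 1·121 + 1·241.9 = 362.9 kN → 362.9 / 2 = 181 kN.
Bolt shear governs: 94.3 kN.

94.3 kN (bolt shear governs)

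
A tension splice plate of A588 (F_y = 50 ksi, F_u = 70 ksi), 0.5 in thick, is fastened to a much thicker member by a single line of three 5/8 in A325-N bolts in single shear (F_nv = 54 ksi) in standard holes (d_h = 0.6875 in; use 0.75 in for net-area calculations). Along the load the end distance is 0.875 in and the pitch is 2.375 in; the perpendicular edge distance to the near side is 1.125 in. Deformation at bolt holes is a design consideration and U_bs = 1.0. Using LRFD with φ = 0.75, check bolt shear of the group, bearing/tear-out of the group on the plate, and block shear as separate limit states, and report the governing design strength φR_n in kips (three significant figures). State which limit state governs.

Bolt shear: A_b = π·0.625²/4 = 0.3068 in²; R_n = 54 × 0.3068 × 3 × 1 = 49.7 kips → 0.75 × 49.7 = 37.3 kips.
Bearing: edge l_c = 0.5312, r_n = 22.31 kips; interior l_c = 1.688, r_n = 52.5 kips; R_n = 22.31 + 2·52.5 = 127.3 kips → 95.5 kips.
Block shear: A_gv = 2.812, A_nv = 1.875, A_nt = 0.375 in²; R_n = min(0.6F_uA_nv, 0.6F_yA_gv) + U_bs·F_u·A_nt = 105 kips → 78.8 kips.
Bolt shear governs: 37.3 kips.

37.3 kips (bolt shear governs)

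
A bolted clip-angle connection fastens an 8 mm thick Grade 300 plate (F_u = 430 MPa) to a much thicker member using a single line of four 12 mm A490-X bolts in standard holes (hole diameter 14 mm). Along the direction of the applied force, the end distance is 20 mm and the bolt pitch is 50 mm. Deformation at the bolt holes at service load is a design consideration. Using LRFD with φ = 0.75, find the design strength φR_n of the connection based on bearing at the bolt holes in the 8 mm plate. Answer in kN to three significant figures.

Per bolt r_n = 1.2 l_c t F_u ≤ 2.4 d t F_u; upper limit = 2.4 × 12 × 8 × 430 / 1000 = 99.07 kN.
Edge bolt: l_c = 20 − 14/2 = 13 mm → 1.2 × 13 × 8 × 430 / 1000 = 53.66 → r_n = 53.66 kN.
Interior bolts: l_c = 50 − 14 = 36 mm → 1.2 × 36 × 8 × 430 / 1000 = 148.6 → r_n = 99.07 kN.
R_n = 1 × 53.66 + 3 × 99.07 = 350.9 kN.
Design strength φR_n = 0.75 × 350.9 = 263 kN.

263 kN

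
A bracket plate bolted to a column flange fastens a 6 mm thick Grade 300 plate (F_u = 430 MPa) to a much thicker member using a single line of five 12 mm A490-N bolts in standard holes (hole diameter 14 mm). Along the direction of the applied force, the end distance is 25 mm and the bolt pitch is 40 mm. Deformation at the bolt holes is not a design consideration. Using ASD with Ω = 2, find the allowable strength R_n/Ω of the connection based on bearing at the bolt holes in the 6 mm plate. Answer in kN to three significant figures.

221 kN

Per bolt r_n = 1.5 l_c t F_u ≤ 3.0 d t F_u; upper limit = 3.0 × 12 × 6 × 430 / 1000 = 92.88 kN.
Edge bolt: l_c = 25 − 14/2 = 18 mm → 1.5 × 18 × 6 × 430 / 1000 = 69.66 → r_n = 69.66 kN.
Interior bolts: l_c = 40 − 14 = 26 mm → 1.5 × 26 × 6 × 430 / 1000 = 100.6 → r_n = 92.88 kN.
R_n = 1 × 69.66 + 4 × 92.88 = 441.2 kN.
Allowable strength R_n/Ω = 441.2 / 2 = 221 kN.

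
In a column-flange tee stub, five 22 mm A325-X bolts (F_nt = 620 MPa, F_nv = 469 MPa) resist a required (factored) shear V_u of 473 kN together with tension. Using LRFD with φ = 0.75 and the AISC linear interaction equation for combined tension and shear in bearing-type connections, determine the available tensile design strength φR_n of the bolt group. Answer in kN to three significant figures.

A_b = π·22²/4 = 380.1 mm²; f_rv = 473 × 1000 / (5 × 380.1) = 248.9 MPa.
F'_nt = 1.3 F_nt − (F_nt / φF_nv) f_rv = 1.3·620 − (620/(0.75·469))·248.9 = 367.4 MPa, capped at F_nt → F'_nt = 367.4 MPa.
R_n = F'_nt · A_b · n = 367.4 × 380.1 × 5 / 1000 = 698.2 kN.
Design strength φR_n = 0.75 × 698.2 = 524 kN.

524 kN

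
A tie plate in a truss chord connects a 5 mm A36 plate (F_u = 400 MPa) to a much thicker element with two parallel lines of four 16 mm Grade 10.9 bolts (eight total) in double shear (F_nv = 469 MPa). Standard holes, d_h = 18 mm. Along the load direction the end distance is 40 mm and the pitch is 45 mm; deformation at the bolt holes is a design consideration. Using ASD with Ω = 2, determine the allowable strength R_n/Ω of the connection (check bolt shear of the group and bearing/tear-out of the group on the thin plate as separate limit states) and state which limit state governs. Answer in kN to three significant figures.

Bolt shear: A_b = π·16²/4 = 201.1 mm²; R_n = 469 × 201.1 × 8 × 2 / 1000 = 1509 kN → 1509 / 2 = 754 kN.
Bearing (1.2 l_c t F_u ≤ 2.4 d t F_u): upper limit = 2.4·16·5·400 / 1000 = 76.8 kN.
  Edge l_c = 40 − 18/2 = 31 → r_n = 74.4 kN; interior l_c = 45 − 18 = 27 → r_n = 64.8 kN.
  R_n,bearing = 2·74.4 + 6·64.8 = 537.6 kN → 537.6 / 2 = 269 kN.
Bearing governs: 269 kN.

269 kN (bearing governs)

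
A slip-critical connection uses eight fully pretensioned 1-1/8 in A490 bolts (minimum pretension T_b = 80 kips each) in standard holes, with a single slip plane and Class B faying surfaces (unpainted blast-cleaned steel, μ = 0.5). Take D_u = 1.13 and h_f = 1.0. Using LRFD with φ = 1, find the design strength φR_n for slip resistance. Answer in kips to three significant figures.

R_n = μ · D_u · h_f · T_b · n_s · n_b = 0.5 × 1.13 × 1.0 × 80 × 1 × 8 = 361.6 kips.
Design strength φR_n = 1 × 361.6 = 362 kips.

362 kips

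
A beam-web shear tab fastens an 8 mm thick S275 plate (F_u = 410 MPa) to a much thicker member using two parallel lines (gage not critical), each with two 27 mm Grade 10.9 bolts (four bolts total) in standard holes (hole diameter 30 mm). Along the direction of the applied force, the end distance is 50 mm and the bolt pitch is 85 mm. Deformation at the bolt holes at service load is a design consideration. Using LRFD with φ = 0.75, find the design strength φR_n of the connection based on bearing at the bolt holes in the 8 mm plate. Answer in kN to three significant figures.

Per bolt r_n = 1.2 l_c t F_u ≤ 2.4 d t F_u; upper limit = 2.4 × 27 × 8 × 410 / 1000 = 212.5 kN.
Edge bolt: l_c = 50 − 30/2 = 35 mm → 1.2 × 35 × 8 × 410 / 1000 = 137.8 → r_n = 137.8 kN.
Interior bolts: l_c = 85 − 30 = 55 mm → 1.2 × 55 × 8 × 410 / 1000 = 216.5 → r_n = 212.5 kN.
R_n = 2 × 137.8 + 2 × 212.5 = 700.6 kN.
Design strength φR_n = 0.75 × 700.6 = 525 kN.

525 kN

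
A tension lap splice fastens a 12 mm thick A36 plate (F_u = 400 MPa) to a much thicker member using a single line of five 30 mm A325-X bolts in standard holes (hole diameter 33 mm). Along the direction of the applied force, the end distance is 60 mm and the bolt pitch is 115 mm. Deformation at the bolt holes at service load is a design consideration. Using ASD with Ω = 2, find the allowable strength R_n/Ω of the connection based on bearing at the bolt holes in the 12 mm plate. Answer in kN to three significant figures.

816 kN

Per bolt r_n = 1.2 l_c t F_u ≤ 2.4 d t F_u; upper limit = 2.4 × 30 × 12 × 400 / 1000 = 345.6 kN.
Edge bolt: l_c = 60 − 33/2 = 43.5 mm → 1.2 × 43.5 × 12 × 400 / 1000 = 250.6 → r_n = 250.6 kN.
Interior bolts: l_c = 115 − 33 = 82 mm → 1.2 × 82 × 12 × 400 / 1000 = 472.3 → r_n = 345.6 kN.
R_n = 1 × 250.6 + 4 × 345.6 = 1633 kN.
Allowable strength R_n/Ω = 1633 / 2 = 816 kN.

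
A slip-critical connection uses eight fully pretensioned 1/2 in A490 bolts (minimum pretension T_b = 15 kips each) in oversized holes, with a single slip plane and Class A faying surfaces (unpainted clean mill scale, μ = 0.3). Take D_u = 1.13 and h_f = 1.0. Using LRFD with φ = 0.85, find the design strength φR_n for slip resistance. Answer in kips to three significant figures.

34.6 kips

R_n = μ · D_u · h_f · T_b · n_s · n_b = 0.3 × 1.13 × 1.0 × 15 × 1 × 8 = 40.68 kips.
Design strength φR_n = 0.85 × 40.68 = 34.6 kips.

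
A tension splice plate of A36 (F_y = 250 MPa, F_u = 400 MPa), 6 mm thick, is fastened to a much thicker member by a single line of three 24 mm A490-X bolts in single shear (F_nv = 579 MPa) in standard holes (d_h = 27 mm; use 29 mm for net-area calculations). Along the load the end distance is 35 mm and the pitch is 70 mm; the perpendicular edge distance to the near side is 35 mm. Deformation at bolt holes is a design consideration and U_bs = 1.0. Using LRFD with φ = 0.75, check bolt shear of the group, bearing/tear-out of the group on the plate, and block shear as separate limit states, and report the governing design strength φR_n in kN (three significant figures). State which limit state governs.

Bolt shear: A_b = π·24²/4 = 452.4 mm²; R_n = 579 × 452.4 × 3 × 1 / 1000 = 785.8 kN → 0.75 × 785.8 = 589 kN.
Bearing: edge l_c = 21.5, r_n = 61.92 kN; interior l_c = 43, r_n = 123.8 kN; R_n = 61.92 + 2·123.8 = 309.6 kN → 232 kN.
Block shear: A_gv = 1050, A_nv = 615, A_nt = 123 mm²; R_n = min(0.6F_uA_nv, 0.6F_yA_gv) + U_bs·F_u·A_nt = 196.8 kN → 148 kN.
Block shear governs: 148 kN.

148 kN (block shear governs)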